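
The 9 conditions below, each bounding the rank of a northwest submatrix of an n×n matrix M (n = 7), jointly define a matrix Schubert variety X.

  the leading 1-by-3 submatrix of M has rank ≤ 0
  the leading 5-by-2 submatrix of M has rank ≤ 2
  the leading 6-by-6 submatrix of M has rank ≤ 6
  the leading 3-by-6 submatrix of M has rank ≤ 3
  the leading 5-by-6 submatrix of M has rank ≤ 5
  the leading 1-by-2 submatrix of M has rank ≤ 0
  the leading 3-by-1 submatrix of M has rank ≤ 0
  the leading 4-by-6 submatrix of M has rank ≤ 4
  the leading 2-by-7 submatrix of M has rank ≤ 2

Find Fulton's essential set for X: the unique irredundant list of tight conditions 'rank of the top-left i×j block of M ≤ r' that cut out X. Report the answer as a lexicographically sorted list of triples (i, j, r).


Recovering R(i,j) via the rank-extension bound from the 9 conditions:

  0  0  0  1  1  1  1
  0  1  1  2  2  2  2
  0  1  2  3  3  3  3
  1  2  3  4  4  4  4
  1  2  3  4  5  5  5
  1  2  3  4  5  6  6
  1  2  3  4  5  6  7

the unique w with this rank table is (4, 2, 3, 1, 5, 6, 7).

Fulton essential set (2 of the 5 Rothe cells):

[(1, 3, 0), (3, 1, 0)]


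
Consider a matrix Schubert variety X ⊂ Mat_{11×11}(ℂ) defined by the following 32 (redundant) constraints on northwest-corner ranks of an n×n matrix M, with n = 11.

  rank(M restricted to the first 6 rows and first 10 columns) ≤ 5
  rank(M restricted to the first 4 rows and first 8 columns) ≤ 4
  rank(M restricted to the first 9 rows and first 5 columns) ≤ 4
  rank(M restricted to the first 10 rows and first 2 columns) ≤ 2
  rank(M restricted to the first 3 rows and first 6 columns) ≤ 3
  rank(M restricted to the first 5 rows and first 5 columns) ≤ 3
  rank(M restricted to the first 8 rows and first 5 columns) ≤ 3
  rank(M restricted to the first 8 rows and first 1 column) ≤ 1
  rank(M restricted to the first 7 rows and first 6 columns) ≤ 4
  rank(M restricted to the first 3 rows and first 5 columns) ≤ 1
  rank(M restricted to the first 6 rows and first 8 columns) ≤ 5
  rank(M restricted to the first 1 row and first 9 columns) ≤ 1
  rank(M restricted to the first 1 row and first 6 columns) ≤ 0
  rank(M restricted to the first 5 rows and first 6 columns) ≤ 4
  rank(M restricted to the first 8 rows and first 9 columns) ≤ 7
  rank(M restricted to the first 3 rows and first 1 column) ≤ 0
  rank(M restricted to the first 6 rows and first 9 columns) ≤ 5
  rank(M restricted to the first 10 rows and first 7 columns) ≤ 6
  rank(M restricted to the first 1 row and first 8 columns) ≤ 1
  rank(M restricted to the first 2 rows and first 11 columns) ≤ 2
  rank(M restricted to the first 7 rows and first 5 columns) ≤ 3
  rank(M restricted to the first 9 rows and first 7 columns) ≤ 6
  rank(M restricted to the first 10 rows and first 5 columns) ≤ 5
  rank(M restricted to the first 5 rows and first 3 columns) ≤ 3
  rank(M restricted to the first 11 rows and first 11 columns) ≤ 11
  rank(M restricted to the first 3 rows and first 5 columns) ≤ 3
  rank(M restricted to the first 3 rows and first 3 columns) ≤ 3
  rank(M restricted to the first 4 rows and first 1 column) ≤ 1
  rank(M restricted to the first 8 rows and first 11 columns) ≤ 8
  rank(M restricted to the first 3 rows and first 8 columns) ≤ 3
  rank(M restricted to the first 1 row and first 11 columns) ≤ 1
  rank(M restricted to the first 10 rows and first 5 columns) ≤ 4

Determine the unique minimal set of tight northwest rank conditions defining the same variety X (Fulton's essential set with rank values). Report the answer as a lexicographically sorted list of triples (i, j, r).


The tightest implied rank at each (i,j), from the 32 conditions:

  row 1: 0 0 0 0 0 0 1 1 1 1 1
  row 2: 0 1 1 1 1 1 2 2 2 2 2
  row 3: 0 1 1 1 1 2 3 3 3 3 3
  row 4: 1 2 2 2 2 3 4 4 4 4 4
  row 5: 1 2 3 3 3 4 5 5 5 5 5
  row 6: 1 2 3 3 3 4 5 5 5 5 6
  row 7: 1 2 3 3 3 4 5 6 6 6 7
  row 8: 1 2 3 3 3 4 5 6 7 7 8
  row 9: 1 2 3 4 4 5 6 7 8 8 9
  row 10: 1 2 3 4 4 5 6 7 8 9 10
  row 11: 1 2 3 4 5 6 7 8 9 10 11

second differences of R give the permutation w = (7, 2, 6, 1, 3, 11, 8, 9, 4, 10, 5).

Fulton essential set (6 of the 21 Rothe cells):

[(1, 6, 0), (3, 1, 0), (3, 5, 1), (6, 10, 5), (8, 5, 3), (10, 5, 4)]


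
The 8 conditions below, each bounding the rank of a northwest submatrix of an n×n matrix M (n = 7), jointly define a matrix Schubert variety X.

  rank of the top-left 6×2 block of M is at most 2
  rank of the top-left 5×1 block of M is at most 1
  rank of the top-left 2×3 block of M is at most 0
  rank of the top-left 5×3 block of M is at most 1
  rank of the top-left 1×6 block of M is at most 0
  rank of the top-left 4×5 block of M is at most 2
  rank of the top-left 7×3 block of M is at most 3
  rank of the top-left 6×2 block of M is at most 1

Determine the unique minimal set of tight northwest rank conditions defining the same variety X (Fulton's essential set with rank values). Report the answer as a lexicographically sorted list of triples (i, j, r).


Reconstructing r_w from the 8 given conditions:

  0 | 0 | 0 | 0 | 0 | 0 | 1
  0 | 0 | 0 | 1 | 1 | 1 | 2
  1 | 1 | 1 | 2 | 2 | 2 | 3
  1 | 1 | 1 | 2 | 2 | 3 | 4
  1 | 1 | 1 | 2 | 3 | 4 | 5
  1 | 1 | 2 | 3 | 4 | 5 | 6
  1 | 2 | 3 | 4 | 5 | 6 | 7

reading off 1-entries of Δ²R: w = (7, 4, 1, 6, 5, 3, 2).

|D(w)|=15, |Ess(w)|=5:

[(1, 6, 0), (2, 3, 0), (4, 5, 2), (5, 3, 1), (6, 2, 1)]


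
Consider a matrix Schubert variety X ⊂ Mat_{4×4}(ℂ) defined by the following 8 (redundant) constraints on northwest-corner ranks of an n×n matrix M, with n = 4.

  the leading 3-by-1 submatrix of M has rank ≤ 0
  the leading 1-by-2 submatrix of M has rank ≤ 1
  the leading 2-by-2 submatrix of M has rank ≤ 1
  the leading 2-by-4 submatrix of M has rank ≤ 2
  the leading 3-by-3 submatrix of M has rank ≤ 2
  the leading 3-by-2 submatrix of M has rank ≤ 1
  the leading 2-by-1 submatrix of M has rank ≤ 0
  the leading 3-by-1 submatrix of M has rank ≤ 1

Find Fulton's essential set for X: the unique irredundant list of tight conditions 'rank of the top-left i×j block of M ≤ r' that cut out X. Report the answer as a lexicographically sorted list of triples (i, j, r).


Rank table r_w(4×4) implied by the 8 constraints:

  0, 1, 1, 1
  0, 1, 2, 2
  0, 1, 2, 3
  1, 2, 3, 4

hence w(1..4) = (2, 3, 4, 1).

ℓ(w)=3; the 1 essential cell (i,j,r):

[(3, 1, 0)]


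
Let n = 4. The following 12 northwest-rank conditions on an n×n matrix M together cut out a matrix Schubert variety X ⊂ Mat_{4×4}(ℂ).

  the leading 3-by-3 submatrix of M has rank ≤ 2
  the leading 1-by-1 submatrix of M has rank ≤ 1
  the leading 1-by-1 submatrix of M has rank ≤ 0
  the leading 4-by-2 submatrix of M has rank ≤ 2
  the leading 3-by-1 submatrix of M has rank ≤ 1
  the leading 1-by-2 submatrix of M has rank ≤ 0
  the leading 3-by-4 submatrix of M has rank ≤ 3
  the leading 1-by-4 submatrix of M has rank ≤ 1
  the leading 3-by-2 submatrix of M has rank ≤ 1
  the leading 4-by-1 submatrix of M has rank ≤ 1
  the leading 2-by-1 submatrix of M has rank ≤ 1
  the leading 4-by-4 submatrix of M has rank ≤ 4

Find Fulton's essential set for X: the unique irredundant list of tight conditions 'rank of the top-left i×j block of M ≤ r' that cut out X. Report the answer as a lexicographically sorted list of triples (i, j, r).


Reconstructing r_w from the 12 given conditions:

  0  0  1  1
  1  1  2  2
  1  1  2  3
  1  2  3  4

reading off 1-entries of Δ²R: w = (3, 1, 4, 2).

ℓ(w)=3; the 2 essential cells (i,j,r):

[(1, 2, 0), (3, 2, 1)]


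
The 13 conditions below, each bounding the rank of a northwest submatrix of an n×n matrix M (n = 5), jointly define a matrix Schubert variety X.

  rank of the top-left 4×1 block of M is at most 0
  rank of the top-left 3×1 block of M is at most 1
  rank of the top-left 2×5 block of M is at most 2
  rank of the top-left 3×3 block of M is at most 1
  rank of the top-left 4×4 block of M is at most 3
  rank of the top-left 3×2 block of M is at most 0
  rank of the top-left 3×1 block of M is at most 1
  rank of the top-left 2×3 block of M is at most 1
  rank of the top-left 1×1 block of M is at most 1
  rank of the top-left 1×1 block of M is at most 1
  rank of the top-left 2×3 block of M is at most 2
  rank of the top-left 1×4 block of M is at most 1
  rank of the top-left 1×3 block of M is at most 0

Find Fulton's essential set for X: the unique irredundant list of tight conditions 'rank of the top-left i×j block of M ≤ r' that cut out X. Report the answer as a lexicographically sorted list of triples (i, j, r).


Reconstructing r_w from the 13 given conditions:

  i=1: 0 | 0 | 0 | 1 | 1
  i=2: 0 | 0 | 1 | 2 | 2
  i=3: 0 | 0 | 1 | 2 | 3
  i=4: 0 | 1 | 2 | 3 | 4
  i=5: 1 | 2 | 3 | 4 | 5

the unique w with this rank table is (4, 3, 5, 2, 1).

ℓ(w)=8; the 3 essential cells (i,j,r):

[(1, 3, 0), (3, 2, 0), (4, 1, 0)]


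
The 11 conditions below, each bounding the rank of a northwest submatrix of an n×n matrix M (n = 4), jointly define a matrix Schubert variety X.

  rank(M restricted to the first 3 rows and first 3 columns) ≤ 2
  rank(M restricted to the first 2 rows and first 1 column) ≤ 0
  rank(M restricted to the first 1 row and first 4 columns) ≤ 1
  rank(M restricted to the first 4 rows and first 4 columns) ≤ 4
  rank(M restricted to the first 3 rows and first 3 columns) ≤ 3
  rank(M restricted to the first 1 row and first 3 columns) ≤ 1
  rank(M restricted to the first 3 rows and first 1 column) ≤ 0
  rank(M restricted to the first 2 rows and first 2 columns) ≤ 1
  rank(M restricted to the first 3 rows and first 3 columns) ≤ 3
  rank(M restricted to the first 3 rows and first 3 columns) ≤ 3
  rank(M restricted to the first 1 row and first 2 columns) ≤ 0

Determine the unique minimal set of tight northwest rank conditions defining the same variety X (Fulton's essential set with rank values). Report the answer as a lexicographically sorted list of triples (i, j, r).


Computing R[i][j] = min implied NW-rank bound (n=4, 11 conditions):

  0 0 1 1
  0 1 2 2
  0 1 2 3
  1 2 3 4

so w = (3, 2, 4, 1).

|D(w)|=4, |Ess(w)|=2:

[(1, 2, 0), (3, 1, 0)]


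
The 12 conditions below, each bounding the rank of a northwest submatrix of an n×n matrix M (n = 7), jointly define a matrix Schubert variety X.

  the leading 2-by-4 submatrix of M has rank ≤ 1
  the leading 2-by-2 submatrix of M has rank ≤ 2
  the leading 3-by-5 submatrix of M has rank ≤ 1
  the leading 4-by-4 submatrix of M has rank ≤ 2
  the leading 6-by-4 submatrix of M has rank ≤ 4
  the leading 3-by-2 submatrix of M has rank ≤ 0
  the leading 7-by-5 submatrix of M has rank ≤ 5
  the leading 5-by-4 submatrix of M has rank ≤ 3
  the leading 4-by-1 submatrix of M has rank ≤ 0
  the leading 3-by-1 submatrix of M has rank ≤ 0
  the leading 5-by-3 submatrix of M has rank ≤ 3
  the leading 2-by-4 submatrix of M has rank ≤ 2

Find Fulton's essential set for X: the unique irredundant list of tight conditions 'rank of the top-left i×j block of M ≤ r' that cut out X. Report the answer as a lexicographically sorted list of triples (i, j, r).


Propagating the 12 rank bounds to every northwest block:

  row 1: 0  0  1  1  1  1  1
  row 2: 0  0  1  1  1  2  2
  row 3: 0  0  1  1  1  2  3
  row 4: 0  1  2  2  2  3  4
  row 5: 1  2  3  3  3  4  5
  row 6: 1  2  3  4  4  5  6
  row 7: 1  2  3  4  5  6  7

hence w(1..7) = (3, 6, 7, 2, 1, 4, 5).

D(w) has 11 cells with 3 SE-corners; essential set:

[(3, 2, 0), (3, 5, 1), (4, 1, 0)]


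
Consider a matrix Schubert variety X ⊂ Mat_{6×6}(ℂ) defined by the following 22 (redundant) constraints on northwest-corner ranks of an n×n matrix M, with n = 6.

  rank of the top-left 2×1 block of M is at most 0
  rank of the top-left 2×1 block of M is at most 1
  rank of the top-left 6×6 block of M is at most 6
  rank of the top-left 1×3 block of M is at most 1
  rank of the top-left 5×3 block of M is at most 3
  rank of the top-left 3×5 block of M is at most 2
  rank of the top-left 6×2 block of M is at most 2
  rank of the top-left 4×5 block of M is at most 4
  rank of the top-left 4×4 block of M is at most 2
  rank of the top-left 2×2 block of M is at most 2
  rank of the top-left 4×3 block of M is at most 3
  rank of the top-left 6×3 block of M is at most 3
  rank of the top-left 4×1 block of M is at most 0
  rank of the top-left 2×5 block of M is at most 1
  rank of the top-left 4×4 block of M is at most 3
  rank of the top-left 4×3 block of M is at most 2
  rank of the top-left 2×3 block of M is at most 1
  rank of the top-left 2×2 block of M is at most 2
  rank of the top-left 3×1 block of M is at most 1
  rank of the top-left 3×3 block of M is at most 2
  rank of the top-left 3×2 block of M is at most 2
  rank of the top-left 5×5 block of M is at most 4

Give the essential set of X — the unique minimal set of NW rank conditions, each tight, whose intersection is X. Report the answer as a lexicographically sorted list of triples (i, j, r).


The tightest implied rank at each (i,j), from the 22 conditions:

  R[1]: 0 | 1 | 1 | 1 | 1 | 1
  R[2]: 0 | 1 | 1 | 1 | 1 | 2
  R[3]: 0 | 1 | 2 | 2 | 2 | 3
  R[4]: 0 | 1 | 2 | 2 | 3 | 4
  R[5]: 1 | 2 | 3 | 3 | 4 | 5
  R[6]: 1 | 2 | 3 | 4 | 5 | 6

hence w(1..6) = (2, 6, 3, 5, 1, 4).

Rothe diagram D(w) (8 cells), 3 SE-corners (essential conditions):

[(2, 5, 1), (4, 1, 0), (4, 4, 2)]


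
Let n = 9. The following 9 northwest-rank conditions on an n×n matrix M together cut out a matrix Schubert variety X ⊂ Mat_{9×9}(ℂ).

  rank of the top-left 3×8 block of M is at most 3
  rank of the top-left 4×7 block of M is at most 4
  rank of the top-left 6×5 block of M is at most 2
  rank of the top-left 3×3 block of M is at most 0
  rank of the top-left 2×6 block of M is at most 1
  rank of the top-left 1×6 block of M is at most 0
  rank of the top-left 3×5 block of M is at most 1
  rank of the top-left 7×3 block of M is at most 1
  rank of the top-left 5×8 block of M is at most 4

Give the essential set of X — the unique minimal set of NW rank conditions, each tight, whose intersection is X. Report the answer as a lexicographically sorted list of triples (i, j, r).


Propagating the 9 rank bounds to every northwest block:

  0  0  0  0  0  0  1  1  1
  0  0  0  1  1  1  2  2  2
  0  0  0  1  1  2  3  3  3
  1  1  1  2  2  3  4  4  4
  1  1  1  2  2  3  4  4  5
  1  1  1  2  2  3  4  5  6
  1  1  1  2  3  4  5  6  7
  1  2  2  3  4  5  6  7  8
  1  2  3  4  5  6  7  8  9

reading off 1-entries of Δ²R: w = (7, 4, 6, 1, 9, 8, 5, 2, 3).

Rothe diagram D(w) (22 cells), 6 SE-corners (essential conditions):

[(1, 6, 0), (3, 3, 0), (3, 5, 1), (5, 8, 4), (6, 5, 2), (7, 3, 1)]


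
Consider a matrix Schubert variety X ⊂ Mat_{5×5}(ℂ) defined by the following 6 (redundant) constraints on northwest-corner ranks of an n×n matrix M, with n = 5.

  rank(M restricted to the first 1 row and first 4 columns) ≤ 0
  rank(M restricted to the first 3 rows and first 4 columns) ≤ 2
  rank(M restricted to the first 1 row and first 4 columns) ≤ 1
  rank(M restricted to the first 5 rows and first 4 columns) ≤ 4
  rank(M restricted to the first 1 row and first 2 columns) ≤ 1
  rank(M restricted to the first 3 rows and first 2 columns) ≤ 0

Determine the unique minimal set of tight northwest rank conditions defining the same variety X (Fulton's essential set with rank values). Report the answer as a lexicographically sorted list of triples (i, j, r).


Reconstructing r_w from the 6 given conditions:

  0, 0, 0, 0, 1
  0, 0, 1, 1, 2
  0, 0, 1, 2, 3
  1, 1, 2, 3, 4
  1, 2, 3, 4, 5

the unique w with this rank table is (5, 3, 4, 1, 2).

D(w) has 8 cells with 2 SE-corners; essential set:

[(1, 4, 0), (3, 2, 0)]


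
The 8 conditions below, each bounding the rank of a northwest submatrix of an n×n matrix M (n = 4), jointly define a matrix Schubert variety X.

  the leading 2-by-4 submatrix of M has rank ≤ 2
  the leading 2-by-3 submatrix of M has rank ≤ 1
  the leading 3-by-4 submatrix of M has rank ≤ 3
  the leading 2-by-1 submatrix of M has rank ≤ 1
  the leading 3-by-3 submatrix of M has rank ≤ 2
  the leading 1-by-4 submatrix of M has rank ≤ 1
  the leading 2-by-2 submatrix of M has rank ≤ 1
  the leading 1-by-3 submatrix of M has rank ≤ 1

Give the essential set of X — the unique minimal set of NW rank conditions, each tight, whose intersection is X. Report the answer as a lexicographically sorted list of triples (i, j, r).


Rank table r_w(4×4) implied by the 8 constraints:

  1  1  1  1
  1  1  1  2
  1  2  2  3
  1  2  3  4

second differences of R give the permutation w = (1, 4, 2, 3).

Fulton essential set (1 of the 2 Rothe cells):

[(2, 3, 1)]


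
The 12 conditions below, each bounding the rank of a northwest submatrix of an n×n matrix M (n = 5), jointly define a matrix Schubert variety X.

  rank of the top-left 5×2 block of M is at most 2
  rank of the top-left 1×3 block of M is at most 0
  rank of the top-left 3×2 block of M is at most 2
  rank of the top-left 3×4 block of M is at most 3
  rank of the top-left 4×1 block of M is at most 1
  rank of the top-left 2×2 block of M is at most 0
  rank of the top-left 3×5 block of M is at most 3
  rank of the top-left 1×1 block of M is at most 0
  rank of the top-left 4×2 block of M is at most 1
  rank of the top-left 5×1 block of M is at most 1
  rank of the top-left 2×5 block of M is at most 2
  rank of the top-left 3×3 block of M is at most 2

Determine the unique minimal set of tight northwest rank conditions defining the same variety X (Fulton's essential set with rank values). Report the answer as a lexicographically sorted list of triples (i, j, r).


Rank table r_w(5×5) implied by the 12 constraints:

  i=1: 0 | 0 | 0 | 1 | 1
  i=2: 0 | 0 | 1 | 2 | 2
  i=3: 1 | 1 | 2 | 3 | 3
  i=4: 1 | 1 | 2 | 3 | 4
  i=5: 1 | 2 | 3 | 4 | 5

the unique w with this rank table is (4, 3, 1, 5, 2).

Rothe diagram D(w) (6 cells), 3 SE-corners (essential conditions):

[(1, 3, 0), (2, 2, 0), (4, 2, 1)]


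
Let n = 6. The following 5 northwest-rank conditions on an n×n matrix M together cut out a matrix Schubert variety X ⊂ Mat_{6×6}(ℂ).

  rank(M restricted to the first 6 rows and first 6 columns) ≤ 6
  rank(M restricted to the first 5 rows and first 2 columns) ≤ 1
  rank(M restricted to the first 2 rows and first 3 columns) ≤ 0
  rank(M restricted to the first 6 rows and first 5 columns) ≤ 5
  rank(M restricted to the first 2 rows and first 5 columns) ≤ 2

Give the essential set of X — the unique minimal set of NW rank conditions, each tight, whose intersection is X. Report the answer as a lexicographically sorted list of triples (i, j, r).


Rank table r_w(6×6) implied by the 5 constraints:

  i=1: 0  0  0  1  1  1
  i=2: 0  0  0  1  2  2
  i=3: 1  1  1  2  3  3
  i=4: 1  1  2  3  4  4
  i=5: 1  1  2  3  4  5
  i=6: 1  2  3  4  5  6

the unique w with this rank table is (4, 5, 1, 3, 6, 2).

ℓ(w)=8; the 2 essential cells (i,j,r):

[(2, 3, 0), (5, 2, 1)]


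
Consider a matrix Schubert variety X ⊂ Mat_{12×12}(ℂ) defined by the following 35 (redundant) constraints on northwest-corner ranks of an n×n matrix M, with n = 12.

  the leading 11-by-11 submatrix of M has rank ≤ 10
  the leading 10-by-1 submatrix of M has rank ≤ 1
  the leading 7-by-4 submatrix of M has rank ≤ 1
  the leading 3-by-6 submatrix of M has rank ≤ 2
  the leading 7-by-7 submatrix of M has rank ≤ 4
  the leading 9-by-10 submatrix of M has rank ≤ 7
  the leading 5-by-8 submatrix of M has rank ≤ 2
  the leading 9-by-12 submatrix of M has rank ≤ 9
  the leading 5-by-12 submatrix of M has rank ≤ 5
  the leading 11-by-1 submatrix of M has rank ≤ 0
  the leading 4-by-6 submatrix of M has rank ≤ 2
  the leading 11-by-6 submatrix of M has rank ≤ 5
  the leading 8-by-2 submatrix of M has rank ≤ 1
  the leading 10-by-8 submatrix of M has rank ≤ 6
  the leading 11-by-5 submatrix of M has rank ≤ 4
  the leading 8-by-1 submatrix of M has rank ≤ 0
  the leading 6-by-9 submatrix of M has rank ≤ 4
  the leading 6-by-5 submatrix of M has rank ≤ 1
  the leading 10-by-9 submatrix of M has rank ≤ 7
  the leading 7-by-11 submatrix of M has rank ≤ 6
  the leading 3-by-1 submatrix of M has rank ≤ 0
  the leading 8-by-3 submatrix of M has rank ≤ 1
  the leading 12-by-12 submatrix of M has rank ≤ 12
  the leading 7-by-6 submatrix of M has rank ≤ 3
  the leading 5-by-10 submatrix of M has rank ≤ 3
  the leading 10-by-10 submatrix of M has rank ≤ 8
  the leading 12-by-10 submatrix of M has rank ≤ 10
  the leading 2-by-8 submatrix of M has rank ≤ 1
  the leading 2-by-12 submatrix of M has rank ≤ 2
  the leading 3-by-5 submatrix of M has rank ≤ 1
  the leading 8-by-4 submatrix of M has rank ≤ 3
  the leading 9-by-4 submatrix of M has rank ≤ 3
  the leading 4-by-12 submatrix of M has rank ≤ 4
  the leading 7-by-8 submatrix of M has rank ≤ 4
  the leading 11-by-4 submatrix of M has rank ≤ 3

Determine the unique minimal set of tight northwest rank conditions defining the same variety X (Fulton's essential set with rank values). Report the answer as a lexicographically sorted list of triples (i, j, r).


Propagating the 35 rank bounds to every northwest block:

  i=1: 0  1  1  1  1  1  1  1  1  1  1  1
  i=2: 0  1  1  1  1  1  1  1  2  2  2  2
  i=3: 0  1  1  1  1  2  2  2  3  3  3  3
  i=4: 0  1  1  1  1  2  2  2  3  3  4  4
  i=5: 0  1  1  1  1  2  2  2  3  3  4  5
  i=6: 0  1  1  1  1  2  3  3  4  4  5  6
  i=7: 0  1  1  1  2  3  4  4  5  5  6  7
  i=8: 0  1  1  2  3  4  5  5  6  6  7  8
  i=9: 0  1  2  3  4  5  6  6  7  7  8  9
  i=10: 0  1  2  3  4  5  6  6  7  8  9  10
  i=11: 0  1  2  3  4  5  6  7  8  9  10  11
  i=12: 1  2  3  4  5  6  7  8  9  10  11  12

second differences of R give the permutation w = (2, 9, 6, 11, 12, 7, 5, 4, 3, 10, 8, 1).

ℓ(w)=39; the 8 essential cells (i,j,r):

[(2, 8, 1), (5, 8, 2), (5, 10, 3), (6, 5, 1), (7, 4, 1), (8, 3, 1), (10, 8, 6), (11, 1, 0)]


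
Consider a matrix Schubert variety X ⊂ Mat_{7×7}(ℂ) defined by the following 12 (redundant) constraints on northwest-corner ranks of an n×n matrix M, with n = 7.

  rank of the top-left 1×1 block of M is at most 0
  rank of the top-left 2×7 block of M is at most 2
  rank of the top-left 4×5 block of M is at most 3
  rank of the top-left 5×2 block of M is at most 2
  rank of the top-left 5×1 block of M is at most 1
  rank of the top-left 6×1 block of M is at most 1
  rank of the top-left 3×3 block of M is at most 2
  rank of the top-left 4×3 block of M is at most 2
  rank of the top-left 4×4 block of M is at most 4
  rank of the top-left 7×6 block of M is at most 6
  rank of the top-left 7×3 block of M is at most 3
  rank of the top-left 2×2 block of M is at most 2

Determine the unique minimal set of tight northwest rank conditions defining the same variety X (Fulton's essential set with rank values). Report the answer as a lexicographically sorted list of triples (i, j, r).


Reconstructing r_w from the 12 given conditions:

  0, 1, 1, 1, 1, 1, 1
  1, 2, 2, 2, 2, 2, 2
  1, 2, 2, 3, 3, 3, 3
  1, 2, 2, 3, 3, 4, 4
  1, 2, 3, 4, 4, 5, 5
  1, 2, 3, 4, 5, 6, 6
  1, 2, 3, 4, 5, 6, 7

so w = (2, 1, 4, 6, 3, 5, 7).

ℓ(w)=4; the 3 essential cells (i,j,r):

[(1, 1, 0), (4, 3, 2), (4, 5, 3)]


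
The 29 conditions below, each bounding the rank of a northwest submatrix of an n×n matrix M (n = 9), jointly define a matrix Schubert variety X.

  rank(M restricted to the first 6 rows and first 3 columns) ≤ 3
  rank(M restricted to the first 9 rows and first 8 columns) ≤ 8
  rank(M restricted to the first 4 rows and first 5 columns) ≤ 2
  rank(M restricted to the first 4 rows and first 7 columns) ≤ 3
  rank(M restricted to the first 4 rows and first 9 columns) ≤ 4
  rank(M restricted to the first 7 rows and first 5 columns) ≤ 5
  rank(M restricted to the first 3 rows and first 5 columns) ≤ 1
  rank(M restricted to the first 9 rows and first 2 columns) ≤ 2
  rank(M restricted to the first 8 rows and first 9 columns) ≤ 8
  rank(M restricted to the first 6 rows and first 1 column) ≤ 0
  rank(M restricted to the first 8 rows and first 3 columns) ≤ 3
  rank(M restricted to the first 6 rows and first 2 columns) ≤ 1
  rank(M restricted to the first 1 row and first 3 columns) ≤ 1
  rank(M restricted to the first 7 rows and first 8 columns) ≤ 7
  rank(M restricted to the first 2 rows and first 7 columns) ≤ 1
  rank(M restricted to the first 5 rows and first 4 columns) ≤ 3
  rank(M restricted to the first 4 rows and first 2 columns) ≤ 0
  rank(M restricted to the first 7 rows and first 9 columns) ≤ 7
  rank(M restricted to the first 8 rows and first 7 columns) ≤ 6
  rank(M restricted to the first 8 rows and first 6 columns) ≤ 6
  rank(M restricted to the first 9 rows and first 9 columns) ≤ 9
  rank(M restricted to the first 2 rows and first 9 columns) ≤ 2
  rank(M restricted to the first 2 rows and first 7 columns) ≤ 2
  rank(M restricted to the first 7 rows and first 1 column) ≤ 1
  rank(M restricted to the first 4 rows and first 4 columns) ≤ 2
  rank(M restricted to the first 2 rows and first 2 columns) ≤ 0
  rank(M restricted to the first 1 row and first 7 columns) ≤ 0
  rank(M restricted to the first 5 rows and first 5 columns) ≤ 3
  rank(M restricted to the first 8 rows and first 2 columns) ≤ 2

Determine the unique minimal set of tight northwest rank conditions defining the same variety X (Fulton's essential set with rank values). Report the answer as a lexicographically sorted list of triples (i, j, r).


Computing R[i][j] = min implied NW-rank bound (n=9, 29 conditions):

  row 1: 0, 0, 0, 0, 0, 0, 0, 1, 1
  row 2: 0, 0, 1, 1, 1, 1, 1, 2, 2
  row 3: 0, 0, 1, 1, 1, 2, 2, 3, 3
  row 4: 0, 0, 1, 2, 2, 3, 3, 4, 4
  row 5: 0, 1, 2, 3, 3, 4, 4, 5, 5
  row 6: 0, 1, 2, 3, 4, 5, 5, 6, 6
  row 7: 1, 2, 3, 4, 5, 6, 6, 7, 7
  row 8: 1, 2, 3, 4, 5, 6, 6, 7, 8
  row 9: 1, 2, 3, 4, 5, 6, 7, 8, 9

hence w(1..9) = (8, 3, 6, 4, 2, 5, 1, 9, 7).

|D(w)|=18, |Ess(w)|=5:

[(1, 7, 0), (3, 5, 1), (4, 2, 0), (6, 1, 0), (8, 7, 6)]


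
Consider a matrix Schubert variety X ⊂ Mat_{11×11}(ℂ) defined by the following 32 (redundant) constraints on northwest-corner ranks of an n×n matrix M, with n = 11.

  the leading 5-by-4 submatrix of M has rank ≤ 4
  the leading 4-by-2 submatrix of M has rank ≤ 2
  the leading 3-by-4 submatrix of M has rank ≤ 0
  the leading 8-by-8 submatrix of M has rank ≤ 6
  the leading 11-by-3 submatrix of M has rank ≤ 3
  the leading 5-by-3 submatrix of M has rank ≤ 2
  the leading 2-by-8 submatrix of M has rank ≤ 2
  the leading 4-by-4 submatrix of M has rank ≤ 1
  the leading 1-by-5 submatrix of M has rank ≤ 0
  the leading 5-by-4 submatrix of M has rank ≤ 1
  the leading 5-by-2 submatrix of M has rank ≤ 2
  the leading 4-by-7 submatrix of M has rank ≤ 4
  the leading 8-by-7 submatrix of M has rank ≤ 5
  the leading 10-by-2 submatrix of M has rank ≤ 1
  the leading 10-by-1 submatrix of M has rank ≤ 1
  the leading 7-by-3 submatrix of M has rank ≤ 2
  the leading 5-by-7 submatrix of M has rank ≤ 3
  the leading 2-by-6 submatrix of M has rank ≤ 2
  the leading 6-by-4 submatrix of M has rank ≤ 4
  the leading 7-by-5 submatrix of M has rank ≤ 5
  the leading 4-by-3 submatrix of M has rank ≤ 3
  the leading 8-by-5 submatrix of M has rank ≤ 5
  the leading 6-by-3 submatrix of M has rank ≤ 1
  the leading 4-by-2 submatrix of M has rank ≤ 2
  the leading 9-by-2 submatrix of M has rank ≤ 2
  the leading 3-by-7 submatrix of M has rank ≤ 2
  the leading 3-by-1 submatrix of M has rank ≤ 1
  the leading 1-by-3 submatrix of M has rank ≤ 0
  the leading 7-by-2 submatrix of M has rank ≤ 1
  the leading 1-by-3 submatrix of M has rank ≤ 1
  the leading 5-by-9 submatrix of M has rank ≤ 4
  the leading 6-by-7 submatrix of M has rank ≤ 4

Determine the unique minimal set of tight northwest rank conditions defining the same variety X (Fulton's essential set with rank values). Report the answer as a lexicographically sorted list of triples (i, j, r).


Recovering R(i,j) via the rank-extension bound from the 32 conditions:

  row 1: 0 0 0 0 0 1 1 1 1 1 1
  row 2: 0 0 0 0 1 2 2 2 2 2 2
  row 3: 0 0 0 0 1 2 2 3 3 3 3
  row 4: 1 1 1 1 2 3 3 4 4 4 4
  row 5: 1 1 1 1 2 3 3 4 4 5 5
  row 6: 1 1 1 2 3 4 4 5 5 6 6
  row 7: 1 1 2 3 4 5 5 6 6 7 7
  row 8: 1 1 2 3 4 5 5 6 7 8 8
  row 9: 1 1 2 3 4 5 6 7 8 9 9
  row 10: 1 1 2 3 4 5 6 7 8 9 10
  row 11: 1 2 3 4 5 6 7 8 9 10 11

so w = (6, 5, 8, 1, 10, 4, 3, 9, 7, 11, 2).

D(w) has 26 cells with 9 SE-corners; essential set:

[(1, 5, 0), (3, 4, 0), (3, 7, 2), (5, 4, 1), (5, 7, 3), (5, 9, 4), (6, 3, 1), (8, 7, 5), (10, 2, 1)]


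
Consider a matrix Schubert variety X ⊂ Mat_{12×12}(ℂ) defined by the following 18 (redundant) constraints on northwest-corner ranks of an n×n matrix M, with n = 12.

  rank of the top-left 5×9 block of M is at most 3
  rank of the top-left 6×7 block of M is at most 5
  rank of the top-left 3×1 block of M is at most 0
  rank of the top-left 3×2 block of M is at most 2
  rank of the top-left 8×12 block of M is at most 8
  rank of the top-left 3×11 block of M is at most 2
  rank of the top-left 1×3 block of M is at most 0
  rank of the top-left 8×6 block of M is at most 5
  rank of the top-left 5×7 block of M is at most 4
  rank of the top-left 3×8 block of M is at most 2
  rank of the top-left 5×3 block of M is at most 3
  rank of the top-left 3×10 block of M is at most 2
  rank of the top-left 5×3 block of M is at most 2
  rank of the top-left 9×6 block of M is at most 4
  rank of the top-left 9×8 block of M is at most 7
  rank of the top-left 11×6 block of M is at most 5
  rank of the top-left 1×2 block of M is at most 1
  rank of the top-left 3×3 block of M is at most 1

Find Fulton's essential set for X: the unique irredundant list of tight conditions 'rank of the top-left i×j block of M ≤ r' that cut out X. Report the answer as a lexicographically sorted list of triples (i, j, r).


Rank table r_w(12×12) implied by the 18 constraints:

  R[1]: 0 | 0 | 0 | 1 | 1 | 1 | 1 | 1 | 1 | 1 | 1 | 1
  R[2]: 0 | 1 | 1 | 2 | 2 | 2 | 2 | 2 | 2 | 2 | 2 | 2
  R[3]: 0 | 1 | 1 | 2 | 2 | 2 | 2 | 2 | 2 | 2 | 2 | 3
  R[4]: 1 | 2 | 2 | 3 | 3 | 3 | 3 | 3 | 3 | 3 | 3 | 4
  R[5]: 1 | 2 | 2 | 3 | 3 | 3 | 3 | 3 | 3 | 4 | 4 | 5
  R[6]: 1 | 2 | 3 | 4 | 4 | 4 | 4 | 4 | 4 | 5 | 5 | 6
  R[7]: 1 | 2 | 3 | 4 | 4 | 4 | 5 | 5 | 5 | 6 | 6 | 7
  R[8]: 1 | 2 | 3 | 4 | 4 | 4 | 5 | 6 | 6 | 7 | 7 | 8
  R[9]: 1 | 2 | 3 | 4 | 4 | 4 | 5 | 6 | 7 | 8 | 8 | 9
  R[10]: 1 | 2 | 3 | 4 | 5 | 5 | 6 | 7 | 8 | 9 | 9 | 10
  R[11]: 1 | 2 | 3 | 4 | 5 | 5 | 6 | 7 | 8 | 9 | 10 | 11
  R[12]: 1 | 2 | 3 | 4 | 5 | 6 | 7 | 8 | 9 | 10 | 11 | 12

so w = (4, 2, 12, 1, 10, 3, 7, 8, 9, 5, 11, 6).

Rothe diagram D(w) (26 cells), 8 SE-corners (essential conditions):

[(1, 3, 0), (3, 1, 0), (3, 3, 1), (3, 11, 2), (5, 3, 2), (5, 9, 3), (9, 6, 4), (11, 6, 5)]


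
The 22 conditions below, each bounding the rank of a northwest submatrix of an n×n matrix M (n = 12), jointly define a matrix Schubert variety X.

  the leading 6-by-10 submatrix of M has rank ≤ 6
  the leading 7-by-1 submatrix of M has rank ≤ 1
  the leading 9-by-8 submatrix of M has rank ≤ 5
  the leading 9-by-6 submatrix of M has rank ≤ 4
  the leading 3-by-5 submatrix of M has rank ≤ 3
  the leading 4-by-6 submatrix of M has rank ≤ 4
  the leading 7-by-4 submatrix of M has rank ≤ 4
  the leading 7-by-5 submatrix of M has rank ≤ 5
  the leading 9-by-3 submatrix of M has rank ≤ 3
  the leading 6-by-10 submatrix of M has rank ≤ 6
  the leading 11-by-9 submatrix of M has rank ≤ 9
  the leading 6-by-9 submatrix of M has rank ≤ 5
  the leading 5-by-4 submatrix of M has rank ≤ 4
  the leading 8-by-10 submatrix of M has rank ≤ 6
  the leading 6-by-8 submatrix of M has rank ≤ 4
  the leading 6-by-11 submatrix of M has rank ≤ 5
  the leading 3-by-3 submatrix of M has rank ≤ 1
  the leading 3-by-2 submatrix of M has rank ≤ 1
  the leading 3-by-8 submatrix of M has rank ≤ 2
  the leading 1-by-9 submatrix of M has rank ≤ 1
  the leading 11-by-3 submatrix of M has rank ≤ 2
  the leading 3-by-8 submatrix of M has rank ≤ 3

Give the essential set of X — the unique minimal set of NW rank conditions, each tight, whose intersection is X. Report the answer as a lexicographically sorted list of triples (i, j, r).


Recovering R(i,j) via the rank-extension bound from the 22 conditions:

  i=1: 1 1 1 1 1 1 1 1 1 1 1 1
  i=2: 1 1 1 2 2 2 2 2 2 2 2 2
  i=3: 1 1 1 2 2 2 2 2 3 3 3 3
  i=4: 1 2 2 3 3 3 3 3 4 4 4 4
  i=5: 1 2 2 3 4 4 4 4 5 5 5 5
  i=6: 1 2 2 3 4 4 4 4 5 5 5 6
  i=7: 1 2 2 3 4 4 5 5 6 6 6 7
  i=8: 1 2 2 3 4 4 5 5 6 6 7 8
  i=9: 1 2 2 3 4 4 5 5 6 7 8 9
  i=10: 1 2 2 3 4 5 6 6 7 8 9 10
  i=11: 1 2 2 3 4 5 6 7 8 9 10 11
  i=12: 1 2 3 4 5 6 7 8 9 10 11 12

reading off 1-entries of Δ²R: w = (1, 4, 9, 2, 5, 12, 7, 11, 10, 6, 8, 3).

ℓ(w)=26; the 8 essential cells (i,j,r):

[(3, 3, 1), (3, 8, 2), (6, 8, 4), (6, 11, 5), (8, 10, 6), (9, 6, 4), (9, 8, 5), (11, 3, 2)]


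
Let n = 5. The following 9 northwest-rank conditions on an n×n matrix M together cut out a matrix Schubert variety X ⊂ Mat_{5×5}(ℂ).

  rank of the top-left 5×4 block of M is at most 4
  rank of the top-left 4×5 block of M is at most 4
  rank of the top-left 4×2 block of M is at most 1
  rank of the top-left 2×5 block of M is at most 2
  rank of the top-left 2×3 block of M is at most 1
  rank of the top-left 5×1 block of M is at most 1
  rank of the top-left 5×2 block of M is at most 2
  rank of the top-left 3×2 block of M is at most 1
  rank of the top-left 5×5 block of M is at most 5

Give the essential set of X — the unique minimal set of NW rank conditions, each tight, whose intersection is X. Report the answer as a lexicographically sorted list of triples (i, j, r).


Rank table r_w(5×5) implied by the 9 constraints:

  i=1: 1, 1, 1, 1, 1
  i=2: 1, 1, 1, 2, 2
  i=3: 1, 1, 2, 3, 3
  i=4: 1, 1, 2, 3, 4
  i=5: 1, 2, 3, 4, 5

giving w = (1, 4, 3, 5, 2) via Δ²R.

2 SE-corners of the 4-cell Rothe diagram give Ess(w):

[(2, 3, 1), (4, 2, 1)]


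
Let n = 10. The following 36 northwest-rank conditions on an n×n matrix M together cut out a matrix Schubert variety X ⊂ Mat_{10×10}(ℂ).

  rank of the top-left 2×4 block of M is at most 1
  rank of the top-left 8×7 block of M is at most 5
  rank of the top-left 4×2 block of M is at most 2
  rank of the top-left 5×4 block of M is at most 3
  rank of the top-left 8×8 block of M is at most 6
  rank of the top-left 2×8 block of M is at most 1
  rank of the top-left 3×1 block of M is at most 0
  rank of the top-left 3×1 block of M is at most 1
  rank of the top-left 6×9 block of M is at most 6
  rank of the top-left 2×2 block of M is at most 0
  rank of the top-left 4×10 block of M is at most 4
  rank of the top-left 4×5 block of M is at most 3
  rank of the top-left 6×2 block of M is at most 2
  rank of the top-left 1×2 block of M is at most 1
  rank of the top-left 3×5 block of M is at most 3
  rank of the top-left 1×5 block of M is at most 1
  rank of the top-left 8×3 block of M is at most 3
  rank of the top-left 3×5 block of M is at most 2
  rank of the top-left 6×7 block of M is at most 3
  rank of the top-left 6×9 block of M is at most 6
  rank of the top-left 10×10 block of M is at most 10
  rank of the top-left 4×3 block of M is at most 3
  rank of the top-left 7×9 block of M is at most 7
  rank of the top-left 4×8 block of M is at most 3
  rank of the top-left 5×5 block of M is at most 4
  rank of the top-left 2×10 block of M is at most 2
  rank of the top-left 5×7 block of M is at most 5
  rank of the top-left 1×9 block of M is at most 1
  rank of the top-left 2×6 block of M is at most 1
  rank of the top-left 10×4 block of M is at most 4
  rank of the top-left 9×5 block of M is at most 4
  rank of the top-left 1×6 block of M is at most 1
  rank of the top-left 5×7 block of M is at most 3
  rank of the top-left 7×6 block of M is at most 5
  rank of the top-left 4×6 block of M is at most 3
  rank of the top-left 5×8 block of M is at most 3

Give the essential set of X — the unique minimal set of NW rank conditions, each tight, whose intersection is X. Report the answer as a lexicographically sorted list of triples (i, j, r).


Propagating the 36 rank bounds to every northwest block:

  R[1]: 0  0  1  1  1  1  1  1  1  1
  R[2]: 0  0  1  1  1  1  1  1  2  2
  R[3]: 0  1  2  2  2  2  2  2  3  3
  R[4]: 1  2  3  3  3  3  3  3  4  4
  R[5]: 1  2  3  3  3  3  3  3  4  5
  R[6]: 1  2  3  3  3  3  3  4  5  6
  R[7]: 1  2  3  4  4  4  4  5  6  7
  R[8]: 1  2  3  4  4  5  5  6  7  8
  R[9]: 1  2  3  4  4  5  6  7  8  9
  R[10]: 1  2  3  4  5  6  7  8  9  10

giving w = (3, 9, 2, 1, 10, 8, 4, 6, 7, 5) via Δ²R.

Fulton essential set (6 of the 21 Rothe cells):

[(2, 2, 0), (2, 8, 1), (3, 1, 0), (5, 8, 3), (6, 7, 3), (9, 5, 4)]


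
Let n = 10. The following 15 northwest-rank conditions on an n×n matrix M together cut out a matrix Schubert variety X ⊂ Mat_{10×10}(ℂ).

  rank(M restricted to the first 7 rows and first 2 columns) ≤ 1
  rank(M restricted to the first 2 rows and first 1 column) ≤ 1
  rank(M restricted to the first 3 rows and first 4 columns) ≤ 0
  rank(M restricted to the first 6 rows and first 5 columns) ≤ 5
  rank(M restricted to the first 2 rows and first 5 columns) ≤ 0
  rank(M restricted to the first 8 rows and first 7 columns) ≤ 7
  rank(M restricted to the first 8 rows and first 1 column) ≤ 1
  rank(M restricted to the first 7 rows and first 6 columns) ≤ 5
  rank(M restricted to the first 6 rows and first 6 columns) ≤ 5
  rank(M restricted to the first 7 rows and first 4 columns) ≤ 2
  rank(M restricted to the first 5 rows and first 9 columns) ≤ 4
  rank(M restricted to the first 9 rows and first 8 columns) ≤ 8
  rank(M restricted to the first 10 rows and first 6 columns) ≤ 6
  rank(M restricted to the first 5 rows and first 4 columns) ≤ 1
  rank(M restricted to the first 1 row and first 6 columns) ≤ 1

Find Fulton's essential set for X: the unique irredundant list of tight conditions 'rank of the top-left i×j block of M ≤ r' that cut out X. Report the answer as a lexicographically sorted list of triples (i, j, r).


The tightest implied rank at each (i,j), from the 15 conditions:

  0 | 0 | 0 | 0 | 0 | 1 | 1 | 1 | 1 | 1
  0 | 0 | 0 | 0 | 0 | 1 | 2 | 2 | 2 | 2
  0 | 0 | 0 | 0 | 1 | 2 | 3 | 3 | 3 | 3
  1 | 1 | 1 | 1 | 2 | 3 | 4 | 4 | 4 | 4
  1 | 1 | 1 | 1 | 2 | 3 | 4 | 4 | 4 | 5
  1 | 1 | 2 | 2 | 3 | 4 | 5 | 5 | 5 | 6
  1 | 1 | 2 | 2 | 3 | 4 | 5 | 6 | 6 | 7
  1 | 2 | 3 | 3 | 4 | 5 | 6 | 7 | 7 | 8
  1 | 2 | 3 | 4 | 5 | 6 | 7 | 8 | 8 | 9
  1 | 2 | 3 | 4 | 5 | 6 | 7 | 8 | 9 | 10

reading off 1-entries of Δ²R: w = (6, 7, 5, 1, 10, 3, 8, 2, 4, 9).

ℓ(w)=22; the 6 essential cells (i,j,r):

[(2, 5, 0), (3, 4, 0), (5, 4, 1), (5, 9, 4), (7, 2, 1), (7, 4, 2)]


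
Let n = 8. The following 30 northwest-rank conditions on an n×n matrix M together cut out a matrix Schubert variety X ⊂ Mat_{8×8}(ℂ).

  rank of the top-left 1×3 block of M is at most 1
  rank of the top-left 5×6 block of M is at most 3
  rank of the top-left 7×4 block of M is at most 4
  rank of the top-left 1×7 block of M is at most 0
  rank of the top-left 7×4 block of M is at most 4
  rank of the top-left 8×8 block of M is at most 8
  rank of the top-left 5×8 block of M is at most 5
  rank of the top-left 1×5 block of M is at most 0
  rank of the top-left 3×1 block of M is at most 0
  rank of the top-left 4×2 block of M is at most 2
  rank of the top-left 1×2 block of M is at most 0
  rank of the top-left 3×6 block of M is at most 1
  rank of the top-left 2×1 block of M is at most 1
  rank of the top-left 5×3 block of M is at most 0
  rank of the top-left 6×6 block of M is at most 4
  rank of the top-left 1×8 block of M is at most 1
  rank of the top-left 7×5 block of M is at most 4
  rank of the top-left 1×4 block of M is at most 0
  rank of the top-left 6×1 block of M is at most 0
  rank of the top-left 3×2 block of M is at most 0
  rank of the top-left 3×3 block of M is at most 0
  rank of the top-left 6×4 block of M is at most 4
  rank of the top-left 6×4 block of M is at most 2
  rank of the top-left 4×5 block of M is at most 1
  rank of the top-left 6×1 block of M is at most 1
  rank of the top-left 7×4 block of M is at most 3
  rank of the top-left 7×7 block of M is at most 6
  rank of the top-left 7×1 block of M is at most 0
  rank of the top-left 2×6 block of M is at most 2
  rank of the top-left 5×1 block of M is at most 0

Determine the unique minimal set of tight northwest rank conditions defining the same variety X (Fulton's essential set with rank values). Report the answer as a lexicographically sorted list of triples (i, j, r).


The tightest implied rank at each (i,j), from the 30 conditions:

  row 1: 0, 0, 0, 0, 0, 0, 0, 1
  row 2: 0, 0, 0, 1, 1, 1, 1, 2
  row 3: 0, 0, 0, 1, 1, 1, 2, 3
  row 4: 0, 0, 0, 1, 1, 2, 3, 4
  row 5: 0, 0, 0, 1, 2, 3, 4, 5
  row 6: 0, 1, 1, 2, 3, 4, 5, 6
  row 7: 0, 1, 2, 3, 4, 5, 6, 7
  row 8: 1, 2, 3, 4, 5, 6, 7, 8

the unique w with this rank table is (8, 4, 7, 6, 5, 2, 3, 1).

5 SE-corners of the 24-cell Rothe diagram give Ess(w):

[(1, 7, 0), (3, 6, 1), (4, 5, 1), (5, 3, 0), (7, 1, 0)]
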